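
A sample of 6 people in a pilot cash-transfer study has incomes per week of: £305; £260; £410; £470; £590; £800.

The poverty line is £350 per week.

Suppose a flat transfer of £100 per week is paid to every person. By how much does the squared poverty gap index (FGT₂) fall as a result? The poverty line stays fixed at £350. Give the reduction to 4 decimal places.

Before: below the line — £260, £305; squared poverty gap index (FGT₂) = 0.013776.
After the £100 transfer: below the line — none; squared poverty gap index (FGT₂) = 0.000000.
Reduction = 0.013776 − 0.000000 = 0.0138.

0.0138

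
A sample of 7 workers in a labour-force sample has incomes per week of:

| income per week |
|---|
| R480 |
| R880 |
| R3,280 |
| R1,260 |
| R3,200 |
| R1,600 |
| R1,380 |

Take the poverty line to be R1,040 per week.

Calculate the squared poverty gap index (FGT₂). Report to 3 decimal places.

0.045

Poor units: R480, R880 (q = 2 of N = 7).
Normalized shortfalls: (1040−480)/1040 = 0.5385; (1040−880)/1040 = 0.1538.
Squared: 0.2899; 0.0237.
Sum = 0.313609; P₂ = 0.313609 / 7 = 0.045.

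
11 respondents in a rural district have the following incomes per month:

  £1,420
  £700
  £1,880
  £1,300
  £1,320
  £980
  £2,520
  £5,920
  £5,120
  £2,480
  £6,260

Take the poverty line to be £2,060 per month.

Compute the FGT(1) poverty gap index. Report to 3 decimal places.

0.210

Poor units: £700, £980, £1,300, £1,320, £1,420, £1,880 (q = 6 of N = 11).
Normalized shortfalls: (2060−700)/2060 = 0.6602; (2060−980)/2060 = 0.5243; (2060−1300)/2060 = 0.3689; (2060−1320)/2060 = 0.3592; (2060−1420)/2060 = 0.3107; (2060−1880)/2060 = 0.0874.
Sum of shortfalls = 2.310680; P₁ averages over all N: 2.310680 / 11 = 0.210.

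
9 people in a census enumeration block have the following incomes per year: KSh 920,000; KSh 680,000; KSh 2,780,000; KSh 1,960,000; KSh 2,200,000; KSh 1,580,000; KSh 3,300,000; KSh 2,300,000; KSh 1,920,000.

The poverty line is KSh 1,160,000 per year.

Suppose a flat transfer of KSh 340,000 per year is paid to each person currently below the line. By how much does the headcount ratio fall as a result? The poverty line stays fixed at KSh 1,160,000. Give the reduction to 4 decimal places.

Before: below the line — KSh 680,000, KSh 920,000; headcount ratio = 0.222222.
After the KSh 340,000 transfer: below the line — KSh 1,020,000; headcount ratio = 0.111111.
Reduction = 0.222222 − 0.111111 = 0.1111.

0.1111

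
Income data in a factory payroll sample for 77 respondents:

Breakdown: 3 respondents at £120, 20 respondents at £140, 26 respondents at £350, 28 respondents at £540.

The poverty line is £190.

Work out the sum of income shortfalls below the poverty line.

Poor units: 3×£120, 20×£140 (q = 23 of N = 77).
Individual gaps: 3×(190−120) = 210; 20×(190−140) = 1000.
Aggregate gap = £1,210.

£1,210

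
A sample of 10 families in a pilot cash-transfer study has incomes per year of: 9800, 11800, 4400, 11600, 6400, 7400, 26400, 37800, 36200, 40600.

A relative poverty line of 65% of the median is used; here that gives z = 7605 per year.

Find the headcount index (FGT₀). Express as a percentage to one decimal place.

30.0%

3 of the 10 families have income below 7605.
H = 3/10 = 30.0%.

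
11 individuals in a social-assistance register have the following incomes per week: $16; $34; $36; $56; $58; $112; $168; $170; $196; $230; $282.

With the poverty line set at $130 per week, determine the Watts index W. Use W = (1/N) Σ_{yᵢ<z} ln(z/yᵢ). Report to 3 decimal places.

0.593

Poor units: $16, $34, $36, $56, $58, $112 (q = 6 of N = 11).
Log shortfalls: ln(130/16) = 2.0949; ln(130/34) = 1.3412; ln(130/36) = 1.2840; ln(130/56) = 0.8422; ln(130/58) = 0.8071; ln(130/112) = 0.1490.
W = 6.518445 / 11 = 0.593.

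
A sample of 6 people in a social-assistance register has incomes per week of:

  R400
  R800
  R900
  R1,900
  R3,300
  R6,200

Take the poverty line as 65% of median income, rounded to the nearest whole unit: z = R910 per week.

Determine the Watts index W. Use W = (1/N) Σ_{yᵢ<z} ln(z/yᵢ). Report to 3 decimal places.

Poor units: R400, R800, R900 (q = 3 of N = 6).
Log gaps: ln(910/400) = 0.8220; ln(910/800) = 0.1288; ln(910/900) = 0.0110.
W = 0.961863 / 6 = 0.160.

0.160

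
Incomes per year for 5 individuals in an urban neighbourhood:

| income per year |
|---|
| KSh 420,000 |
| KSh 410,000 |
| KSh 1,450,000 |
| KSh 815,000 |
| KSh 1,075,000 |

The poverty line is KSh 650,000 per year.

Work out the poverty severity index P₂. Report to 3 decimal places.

0.052

Poor units: KSh 410,000, KSh 420,000 (q = 2 of N = 5).
Relative gaps: (650000−410000)/650000 = 0.3692; (650000−420000)/650000 = 0.3538.
Squared: 0.1363; 0.1252.
Sum = 0.261538; P₂ = 0.261538 / 5 = 0.052.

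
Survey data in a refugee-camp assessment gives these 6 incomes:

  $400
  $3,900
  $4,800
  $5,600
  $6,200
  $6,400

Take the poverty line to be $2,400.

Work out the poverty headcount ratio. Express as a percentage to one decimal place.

1 of the 6 families have income below $2,400.
H = 1/6 = 16.7%.

16.7%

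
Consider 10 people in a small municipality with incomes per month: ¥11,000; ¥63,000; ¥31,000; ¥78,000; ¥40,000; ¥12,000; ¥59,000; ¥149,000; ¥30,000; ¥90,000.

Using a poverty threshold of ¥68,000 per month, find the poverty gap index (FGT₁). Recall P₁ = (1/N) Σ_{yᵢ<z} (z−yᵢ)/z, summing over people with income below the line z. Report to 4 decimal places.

0.3382

Below z: ¥11,000, ¥12,000, ¥30,000, ¥31,000, ¥40,000, ¥59,000, ¥63,000 (q = 7 of N = 10).
Normalized shortfalls: (68000−11000)/68000 = 0.8382; (68000−12000)/68000 = 0.8235; (68000−30000)/68000 = 0.5588; (68000−31000)/68000 = 0.5441; (68000−40000)/68000 = 0.4118; (68000−59000)/68000 = 0.1324; (68000−63000)/68000 = 0.0735.
Sum of shortfalls = 3.382353; P₁ averages over all N: 3.382353 / 10 = 0.3382.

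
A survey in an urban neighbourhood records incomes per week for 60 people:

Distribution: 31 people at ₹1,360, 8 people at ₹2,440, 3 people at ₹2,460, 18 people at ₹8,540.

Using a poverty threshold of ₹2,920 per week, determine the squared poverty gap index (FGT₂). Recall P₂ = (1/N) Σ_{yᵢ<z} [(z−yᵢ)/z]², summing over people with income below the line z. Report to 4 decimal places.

0.1523

Incomes under z: 31×₹1,360, 8×₹2,440, 3×₹2,460 (q = 42 of N = 60).
Normalized shortfalls: (2920−1360)/2920 = 0.5342 (×31); (2920−2440)/2920 = 0.1644 (×8); (2920−2460)/2920 = 0.1575 (×3).
Squared: 0.2854 (×31); 0.0270 (×8); 0.0248 (×3).
Sum = 9.138628; P₂ = 9.138628 / 60 = 0.1523.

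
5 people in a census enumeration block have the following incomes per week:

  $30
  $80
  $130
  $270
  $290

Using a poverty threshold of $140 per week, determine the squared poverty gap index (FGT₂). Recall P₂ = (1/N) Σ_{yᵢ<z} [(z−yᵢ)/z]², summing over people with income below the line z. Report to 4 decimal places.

0.1612

Incomes under z: $30, $80, $130 (q = 3 of N = 5).
Relative gaps: (140−30)/140 = 0.7857; (140−80)/140 = 0.4286; (140−130)/140 = 0.0714.
Squared: 0.6173; 0.1837; 0.0051.
Sum = 0.806122; P₂ = 0.806122 / 5 = 0.1612.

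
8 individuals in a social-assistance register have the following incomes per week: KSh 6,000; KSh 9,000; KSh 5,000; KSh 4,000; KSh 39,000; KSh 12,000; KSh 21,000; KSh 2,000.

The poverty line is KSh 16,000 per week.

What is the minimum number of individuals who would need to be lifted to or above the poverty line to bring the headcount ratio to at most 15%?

5

6 of the 8 individuals are poor, so H = 6/8 = 0.750.
A headcount ratio of at most 15% allows at most ⌊0.15 × 8⌋ = 1 poor individuals.
So at least 6 − 1 = 5 must be lifted.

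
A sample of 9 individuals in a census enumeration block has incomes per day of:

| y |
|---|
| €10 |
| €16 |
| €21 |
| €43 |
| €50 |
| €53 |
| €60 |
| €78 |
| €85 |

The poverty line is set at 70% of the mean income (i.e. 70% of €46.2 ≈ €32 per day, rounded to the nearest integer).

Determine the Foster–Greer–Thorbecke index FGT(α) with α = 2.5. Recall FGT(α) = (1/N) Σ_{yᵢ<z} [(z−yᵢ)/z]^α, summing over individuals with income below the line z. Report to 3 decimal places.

0.071

Poor units: €10, €16, €21 (q = 3 of N = 9).
Relative gaps: (32−10)/32 = 0.6875; (32−16)/32 = 0.5000; (32−21)/32 = 0.3438.
Raised to α = 2.5: 0.39191; 0.17678; 0.06928.
Sum = 0.637962; FGT(2.5) = 0.637962 / 9 = 0.071.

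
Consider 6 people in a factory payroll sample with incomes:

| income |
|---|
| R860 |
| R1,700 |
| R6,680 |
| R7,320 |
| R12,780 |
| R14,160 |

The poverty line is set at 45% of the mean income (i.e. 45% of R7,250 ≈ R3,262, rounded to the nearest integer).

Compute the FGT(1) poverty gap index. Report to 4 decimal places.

0.2025

Below the line: R860, R1,700 (q = 2 of N = 6).
Normalized shortfalls: (3262−860)/3262 = 0.7364; (3262−1700)/3262 = 0.4788.
Σ = 1.215205. Dividing by the full population N = 6 gives P₁ = 0.2025.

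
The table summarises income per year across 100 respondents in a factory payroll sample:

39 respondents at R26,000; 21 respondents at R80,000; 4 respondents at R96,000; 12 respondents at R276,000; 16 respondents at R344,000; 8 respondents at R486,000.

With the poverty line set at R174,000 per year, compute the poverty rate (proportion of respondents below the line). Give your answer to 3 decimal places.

0.640

64 of the 100 respondents have income below R174,000.
H = 64/100 = 0.640.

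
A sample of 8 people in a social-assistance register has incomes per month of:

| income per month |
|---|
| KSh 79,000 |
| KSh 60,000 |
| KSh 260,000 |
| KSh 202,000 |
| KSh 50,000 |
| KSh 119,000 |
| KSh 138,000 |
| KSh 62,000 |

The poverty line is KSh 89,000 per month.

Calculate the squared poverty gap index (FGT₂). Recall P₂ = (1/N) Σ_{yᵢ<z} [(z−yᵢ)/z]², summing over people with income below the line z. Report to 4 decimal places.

Incomes under z: KSh 50,000, KSh 60,000, KSh 62,000, KSh 79,000 (q = 4 of N = 8).
Shortfall ratios: (89000−50000)/89000 = 0.4382; (89000−60000)/89000 = 0.3258; (89000−62000)/89000 = 0.3034; (89000−79000)/89000 = 0.1124.
Squared: 0.1920; 0.1062; 0.0920; 0.0126.
Sum = 0.402853; P₂ = 0.402853 / 8 = 0.0504.

0.0504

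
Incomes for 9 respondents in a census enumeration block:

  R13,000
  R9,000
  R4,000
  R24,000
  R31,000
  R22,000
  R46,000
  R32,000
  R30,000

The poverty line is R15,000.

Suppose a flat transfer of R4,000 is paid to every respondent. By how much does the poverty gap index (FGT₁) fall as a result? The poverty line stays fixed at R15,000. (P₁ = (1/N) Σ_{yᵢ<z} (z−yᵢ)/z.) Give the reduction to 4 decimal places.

0.0741

Before: below the line — R4,000, R9,000, R13,000; poverty gap index (FGT₁) = 0.140741.
After the R4,000 transfer: below the line — R8,000, R13,000; poverty gap index (FGT₁) = 0.066667.
Reduction = 0.140741 − 0.066667 = 0.0741.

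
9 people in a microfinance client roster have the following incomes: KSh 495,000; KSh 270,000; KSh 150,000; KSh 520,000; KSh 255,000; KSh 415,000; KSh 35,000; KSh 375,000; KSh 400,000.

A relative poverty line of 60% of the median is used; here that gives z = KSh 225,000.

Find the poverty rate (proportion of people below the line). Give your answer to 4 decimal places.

2 of the 9 people have income below KSh 225,000.
H = 2/9 = 0.2222.

0.2222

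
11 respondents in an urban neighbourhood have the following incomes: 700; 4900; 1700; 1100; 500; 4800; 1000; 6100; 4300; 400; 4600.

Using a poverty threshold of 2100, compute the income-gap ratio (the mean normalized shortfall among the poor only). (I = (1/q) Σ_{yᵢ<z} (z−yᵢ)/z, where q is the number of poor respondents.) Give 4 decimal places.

Poor units: 400, 500, 700, 1000, 1100, 1700 (q = 6 of N = 11).
Relative gaps: 0.8095, 0.7619, 0.6667, 0.5238, 0.4762, 0.1905; sum = 3.428571.
I averages over the q = 6 poor units only: 3.428571 / 6 = 0.5714.

0.5714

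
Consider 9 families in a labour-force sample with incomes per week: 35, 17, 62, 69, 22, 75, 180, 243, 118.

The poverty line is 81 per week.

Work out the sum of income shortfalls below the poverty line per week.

206

Incomes under z: 17, 22, 35, 62, 69, 75 (q = 6 of N = 9).
Individual gaps: 81−17 = 64; 81−22 = 59; 81−35 = 46; 81−62 = 19; 81−69 = 12; 81−75 = 6.
Aggregate gap = 206.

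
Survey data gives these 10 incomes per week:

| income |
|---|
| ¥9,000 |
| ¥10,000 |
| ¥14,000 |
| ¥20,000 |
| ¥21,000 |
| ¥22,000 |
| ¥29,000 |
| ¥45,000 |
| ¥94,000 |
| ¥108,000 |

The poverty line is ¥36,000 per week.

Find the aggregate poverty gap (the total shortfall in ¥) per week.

¥127,000

Poor units: ¥9,000, ¥10,000, ¥14,000, ¥20,000, ¥21,000, ¥22,000, ¥29,000 (q = 7 of N = 10).
Individual gaps: 36000−9000 = 27000; 36000−10000 = 26000; 36000−14000 = 22000; 36000−20000 = 16000; 36000−21000 = 15000; 36000−22000 = 14000; 36000−29000 = 7000.
Aggregate gap = ¥127,000.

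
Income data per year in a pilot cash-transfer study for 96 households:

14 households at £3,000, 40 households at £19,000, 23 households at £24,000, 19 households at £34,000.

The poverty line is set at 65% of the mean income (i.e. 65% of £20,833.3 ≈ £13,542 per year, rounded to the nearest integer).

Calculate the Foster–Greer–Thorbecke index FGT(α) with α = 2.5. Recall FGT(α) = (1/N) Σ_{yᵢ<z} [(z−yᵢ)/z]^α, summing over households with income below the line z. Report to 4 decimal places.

Incomes under z: 14×£3,000 (q = 14 of N = 96).
Gap ratios (z−y)/z: (13542−3000)/13542 = 0.7785 (×14).
Raised to α = 2.5: 0.53469 (×14).
Sum = 7.485633; FGT(2.5) = 7.485633 / 96 = 0.0780.

0.0780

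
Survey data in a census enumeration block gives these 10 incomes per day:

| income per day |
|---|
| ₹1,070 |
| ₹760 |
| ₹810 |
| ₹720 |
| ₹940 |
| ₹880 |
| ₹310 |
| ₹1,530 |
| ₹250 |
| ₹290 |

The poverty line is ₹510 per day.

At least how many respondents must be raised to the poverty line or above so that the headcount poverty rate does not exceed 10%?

Currently q = 3 of N = 10 are below the line (H = 0.300).
A headcount ratio of at most 10% allows at most ⌊0.10 × 10⌋ = 1 poor respondents.
So at least 3 − 1 = 2 must be lifted.

2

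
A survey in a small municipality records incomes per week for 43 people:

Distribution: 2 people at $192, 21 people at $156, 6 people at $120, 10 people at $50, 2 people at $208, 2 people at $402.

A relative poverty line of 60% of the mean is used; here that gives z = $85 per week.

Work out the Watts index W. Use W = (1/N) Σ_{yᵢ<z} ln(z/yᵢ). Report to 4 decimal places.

Poor units: 10×$50 (q = 10 of N = 43).
ln(z/y) terms: ln(85/50) = 0.5306 (×10).
W = 5.306283 / 43 = 0.1234.

0.1234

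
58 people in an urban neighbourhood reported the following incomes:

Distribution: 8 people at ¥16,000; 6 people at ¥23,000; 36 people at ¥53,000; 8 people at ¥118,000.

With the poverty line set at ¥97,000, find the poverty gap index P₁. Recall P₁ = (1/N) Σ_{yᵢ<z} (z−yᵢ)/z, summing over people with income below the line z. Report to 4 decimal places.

Incomes under z: 8×¥16,000, 6×¥23,000, 36×¥53,000 (q = 50 of N = 58).
Normalized shortfalls: (97000−16000)/97000 = 0.8351 (×8); (97000−23000)/97000 = 0.7629 (×6); (97000−53000)/97000 = 0.4536 (×36).
Σ = 27.587629. Dividing by the full population N = 58 gives P₁ = 0.4756.

0.4756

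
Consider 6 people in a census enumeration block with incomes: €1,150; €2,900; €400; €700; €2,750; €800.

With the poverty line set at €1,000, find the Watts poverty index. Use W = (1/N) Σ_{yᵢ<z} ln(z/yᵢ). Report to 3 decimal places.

0.249

Below the line: €400, €700, €800 (q = 3 of N = 6).
Log shortfalls: ln(1000/400) = 0.9163; ln(1000/700) = 0.3567; ln(1000/800) = 0.2231.
W = 1.496109 / 6 = 0.249.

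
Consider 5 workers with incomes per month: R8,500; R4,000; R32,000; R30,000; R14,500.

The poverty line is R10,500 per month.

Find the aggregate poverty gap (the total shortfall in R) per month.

R8,500

Below the line: R4,000, R8,500 (q = 2 of N = 5).
Individual gaps: 10500−4000 = 6500; 10500−8500 = 2000.
Aggregate gap = R8,500.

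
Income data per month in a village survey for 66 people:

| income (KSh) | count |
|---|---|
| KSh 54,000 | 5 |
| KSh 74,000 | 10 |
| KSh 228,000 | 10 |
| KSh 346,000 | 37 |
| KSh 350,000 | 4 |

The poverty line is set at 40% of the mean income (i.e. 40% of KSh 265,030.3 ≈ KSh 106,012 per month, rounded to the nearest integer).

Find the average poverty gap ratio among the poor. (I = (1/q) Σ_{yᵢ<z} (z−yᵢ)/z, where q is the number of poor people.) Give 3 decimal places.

Below the line: 5×KSh 54,000, 10×KSh 74,000 (q = 15 of N = 66).
Shortfall ratios (z−y)/z: 0.4906 (×5), 0.3020 (×10); sum = 5.472777.
The income-gap ratio divides by q (the poor only): 5.472777 / 15 = 0.365.

0.365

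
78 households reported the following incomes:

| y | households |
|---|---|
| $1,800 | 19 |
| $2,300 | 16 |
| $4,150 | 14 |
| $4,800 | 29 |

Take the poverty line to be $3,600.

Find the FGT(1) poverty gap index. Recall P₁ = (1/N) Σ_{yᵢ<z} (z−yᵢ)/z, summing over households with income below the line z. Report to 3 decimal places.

Incomes under z: 19×$1,800, 16×$2,300 (q = 35 of N = 78).
Normalized shortfalls: (3600−1800)/3600 = 0.5000 (×19); (3600−2300)/3600 = 0.3611 (×16).
Σ = 15.277778. Dividing by the full population N = 78 gives P₁ = 0.196.

0.196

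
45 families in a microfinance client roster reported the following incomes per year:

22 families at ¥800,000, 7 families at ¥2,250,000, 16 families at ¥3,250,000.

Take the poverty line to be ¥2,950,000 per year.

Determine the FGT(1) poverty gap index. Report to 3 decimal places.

0.393

Below z: 22×¥800,000, 7×¥2,250,000 (q = 29 of N = 45).
Normalized shortfalls: (2950000−800000)/2950000 = 0.7288 (×22); (2950000−2250000)/2950000 = 0.2373 (×7).
Σ = 17.694915. Dividing by the full population N = 45 gives P₁ = 0.393.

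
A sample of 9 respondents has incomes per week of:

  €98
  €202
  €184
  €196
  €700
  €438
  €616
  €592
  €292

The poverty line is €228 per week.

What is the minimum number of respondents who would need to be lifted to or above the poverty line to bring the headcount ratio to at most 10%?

4

Currently q = 4 of N = 9 are below the line (H = 0.444).
A headcount ratio of at most 10% allows at most ⌊0.10 × 9⌋ = 0 poor respondents.
So at least 4 − 0 = 4 must be lifted.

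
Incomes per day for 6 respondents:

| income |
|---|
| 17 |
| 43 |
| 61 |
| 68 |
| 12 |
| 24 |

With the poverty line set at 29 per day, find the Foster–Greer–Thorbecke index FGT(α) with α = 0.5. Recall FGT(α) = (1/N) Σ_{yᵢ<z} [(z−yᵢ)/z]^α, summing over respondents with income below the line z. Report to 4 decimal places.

Incomes under z: 12, 17, 24 (q = 3 of N = 6).
Shortfall ratios: (29−12)/29 = 0.5862; (29−17)/29 = 0.4138; (29−24)/29 = 0.1724.
Raised to α = 0.5: 0.76564; 0.64327; 0.41523.
Sum = 1.824136; FGT(0.5) = 1.824136 / 6 = 0.3040.

0.3040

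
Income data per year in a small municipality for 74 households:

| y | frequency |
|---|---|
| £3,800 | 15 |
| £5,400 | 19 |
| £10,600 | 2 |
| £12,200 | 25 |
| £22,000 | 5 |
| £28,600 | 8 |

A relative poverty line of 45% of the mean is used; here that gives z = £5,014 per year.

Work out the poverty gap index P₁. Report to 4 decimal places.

Below the line: 15×£3,800 (q = 15 of N = 74).
Gap ratios (z−y)/z: (5014−3800)/5014 = 0.2421 (×15).
Σ = 3.631831. Dividing by the full population N = 74 gives P₁ = 0.0491.

0.0491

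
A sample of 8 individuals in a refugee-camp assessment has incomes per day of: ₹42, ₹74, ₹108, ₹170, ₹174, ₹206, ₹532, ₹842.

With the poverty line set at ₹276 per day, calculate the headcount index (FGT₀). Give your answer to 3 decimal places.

0.750

6 of the 8 individuals have income below ₹276.
H = 6/8 = 0.750.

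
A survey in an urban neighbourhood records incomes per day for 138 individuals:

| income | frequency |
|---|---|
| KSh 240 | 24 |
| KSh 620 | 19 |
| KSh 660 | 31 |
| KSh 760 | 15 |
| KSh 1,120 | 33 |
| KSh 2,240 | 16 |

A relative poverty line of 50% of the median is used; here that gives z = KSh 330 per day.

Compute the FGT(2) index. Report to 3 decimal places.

0.013

Below the line: 24×KSh 240 (q = 24 of N = 138).
Normalized shortfalls: (330−240)/330 = 0.2727 (×24).
Squared: 0.0744 (×24).
Sum = 1.785124; P₂ = 1.785124 / 138 = 0.013.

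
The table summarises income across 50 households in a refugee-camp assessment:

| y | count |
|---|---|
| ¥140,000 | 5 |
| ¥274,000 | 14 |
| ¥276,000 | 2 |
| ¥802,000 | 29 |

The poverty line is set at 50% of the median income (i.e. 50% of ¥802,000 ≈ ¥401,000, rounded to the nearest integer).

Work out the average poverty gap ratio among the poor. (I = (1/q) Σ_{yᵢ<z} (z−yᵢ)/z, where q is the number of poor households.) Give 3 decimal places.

Below z: 5×¥140,000, 14×¥274,000, 2×¥276,000 (q = 21 of N = 50).
Relative gaps: 0.6509 (×5), 0.3167 (×14), 0.3117 (×2); sum = 8.311721.
The income-gap ratio divides by q (the poor only): 8.311721 / 21 = 0.396.

0.396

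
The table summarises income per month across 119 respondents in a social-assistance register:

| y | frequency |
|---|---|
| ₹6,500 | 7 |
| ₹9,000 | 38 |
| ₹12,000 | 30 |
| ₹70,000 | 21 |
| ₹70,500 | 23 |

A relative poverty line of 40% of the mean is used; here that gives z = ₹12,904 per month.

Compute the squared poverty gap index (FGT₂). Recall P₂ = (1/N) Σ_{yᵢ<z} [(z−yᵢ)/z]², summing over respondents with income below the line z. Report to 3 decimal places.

0.045

Below z: 7×₹6,500, 38×₹9,000, 30×₹12,000 (q = 75 of N = 119).
Relative gaps: (12904−6500)/12904 = 0.4963 (×7); (12904−9000)/12904 = 0.3025 (×38); (12904−12000)/12904 = 0.0701 (×30).
Squared: 0.2463 (×7); 0.0915 (×38); 0.0049 (×30).
Sum = 5.349492; P₂ = 5.349492 / 119 = 0.045.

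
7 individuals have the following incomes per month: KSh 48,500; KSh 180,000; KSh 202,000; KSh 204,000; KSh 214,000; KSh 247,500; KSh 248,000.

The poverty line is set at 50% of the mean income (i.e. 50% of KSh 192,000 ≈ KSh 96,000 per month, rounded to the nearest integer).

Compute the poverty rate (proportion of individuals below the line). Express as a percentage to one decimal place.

1 of the 7 individuals have income below KSh 96,000.
H = 1/7 = 14.3%.

14.3%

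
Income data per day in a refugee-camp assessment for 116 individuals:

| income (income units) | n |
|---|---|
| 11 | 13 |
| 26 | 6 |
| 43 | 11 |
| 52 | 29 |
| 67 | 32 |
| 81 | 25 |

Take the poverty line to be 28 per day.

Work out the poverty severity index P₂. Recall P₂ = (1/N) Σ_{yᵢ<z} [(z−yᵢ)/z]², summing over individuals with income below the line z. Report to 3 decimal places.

Incomes under z: 13×11, 6×26 (q = 19 of N = 116).
Shortfall ratios: (28−11)/28 = 0.6071 (×13); (28−26)/28 = 0.0714 (×6).
Squared: 0.3686 (×13); 0.0051 (×6).
Sum = 4.822704; P₂ = 4.822704 / 116 = 0.042.

0.042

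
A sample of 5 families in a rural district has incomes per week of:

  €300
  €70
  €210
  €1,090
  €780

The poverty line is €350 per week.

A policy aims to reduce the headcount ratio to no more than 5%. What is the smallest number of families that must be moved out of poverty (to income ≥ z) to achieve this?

Currently q = 3 of N = 5 are below the line (H = 0.600).
A headcount ratio of at most 5% allows at most ⌊0.05 × 5⌋ = 0 poor families.
So at least 3 − 0 = 3 must be lifted.

3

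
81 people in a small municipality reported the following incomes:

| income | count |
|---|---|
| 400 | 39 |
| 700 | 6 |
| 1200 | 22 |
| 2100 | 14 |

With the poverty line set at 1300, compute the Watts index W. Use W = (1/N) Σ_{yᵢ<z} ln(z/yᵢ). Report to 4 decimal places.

Incomes under z: 39×400, 6×700, 22×1200 (q = 67 of N = 81).
Log gaps: ln(1300/400) = 1.1787 (×39); ln(1300/700) = 0.6190 (×6); ln(1300/1200) = 0.0800 (×22).
W = 51.442720 / 81 = 0.6351.

0.6351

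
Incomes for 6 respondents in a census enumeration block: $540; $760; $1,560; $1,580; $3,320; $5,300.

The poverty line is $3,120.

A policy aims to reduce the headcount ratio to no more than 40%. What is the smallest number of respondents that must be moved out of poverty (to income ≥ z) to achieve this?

4 of the 6 respondents are poor, so H = 4/6 = 0.667.
A headcount ratio of at most 40% allows at most ⌊0.40 × 6⌋ = 2 poor respondents.
So at least 4 − 2 = 2 must be lifted.

2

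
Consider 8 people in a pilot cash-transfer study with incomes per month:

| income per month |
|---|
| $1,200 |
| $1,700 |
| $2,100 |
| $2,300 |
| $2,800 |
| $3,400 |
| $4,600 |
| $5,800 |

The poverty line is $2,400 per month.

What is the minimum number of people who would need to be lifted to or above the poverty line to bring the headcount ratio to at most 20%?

3

4 of the 8 people are poor, so H = 4/8 = 0.500.
A headcount ratio of at most 20% allows at most ⌊0.20 × 8⌋ = 1 poor people.
So at least 4 − 1 = 3 must be lifted.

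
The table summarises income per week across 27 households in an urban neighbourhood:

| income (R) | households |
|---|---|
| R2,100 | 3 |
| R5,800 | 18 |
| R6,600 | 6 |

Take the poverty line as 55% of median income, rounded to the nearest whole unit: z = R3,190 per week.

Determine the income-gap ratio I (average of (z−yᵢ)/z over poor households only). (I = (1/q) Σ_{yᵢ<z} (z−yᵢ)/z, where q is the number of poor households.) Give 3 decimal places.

Poor units: 3×R2,100 (q = 3 of N = 27).
Relative gaps: 0.3417 (×3); sum = 1.025078.
The income-gap ratio divides by q (the poor only): 1.025078 / 3 = 0.342.

0.342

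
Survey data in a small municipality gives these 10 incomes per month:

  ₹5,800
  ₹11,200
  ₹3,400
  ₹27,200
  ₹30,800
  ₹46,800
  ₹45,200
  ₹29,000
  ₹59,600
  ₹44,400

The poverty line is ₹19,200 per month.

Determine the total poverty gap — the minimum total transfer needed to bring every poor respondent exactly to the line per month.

₹37,200

Below z: ₹3,400, ₹5,800, ₹11,200 (q = 3 of N = 10).
Individual gaps: 19200−3400 = 15800; 19200−5800 = 13400; 19200−11200 = 8000.
Aggregate gap = ₹37,200.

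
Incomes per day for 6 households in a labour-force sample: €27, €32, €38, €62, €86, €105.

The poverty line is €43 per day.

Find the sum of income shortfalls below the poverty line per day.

€32

Incomes under z: €27, €32, €38 (q = 3 of N = 6).
Individual gaps: 43−27 = 16; 43−32 = 11; 43−38 = 5.
Aggregate gap = €32.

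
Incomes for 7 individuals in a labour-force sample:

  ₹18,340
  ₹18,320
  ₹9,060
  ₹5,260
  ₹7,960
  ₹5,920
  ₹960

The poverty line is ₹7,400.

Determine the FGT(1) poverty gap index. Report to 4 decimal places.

Below z: ₹960, ₹5,260, ₹5,920 (q = 3 of N = 7).
Shortfall ratios: (7400−960)/7400 = 0.8703; (7400−5260)/7400 = 0.2892; (7400−5920)/7400 = 0.2000.
Sum of shortfalls = 1.359459; P₁ averages over all N: 1.359459 / 7 = 0.1942.

0.1942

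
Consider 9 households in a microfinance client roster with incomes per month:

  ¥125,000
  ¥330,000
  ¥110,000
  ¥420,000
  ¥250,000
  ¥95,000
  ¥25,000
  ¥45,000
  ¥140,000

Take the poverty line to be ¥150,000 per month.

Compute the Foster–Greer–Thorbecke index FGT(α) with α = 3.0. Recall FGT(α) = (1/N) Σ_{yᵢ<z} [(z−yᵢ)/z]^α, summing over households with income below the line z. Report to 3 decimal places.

0.111

Poor units: ¥25,000, ¥45,000, ¥95,000, ¥110,000, ¥125,000, ¥140,000 (q = 6 of N = 9).
Relative gaps: (150000−25000)/150000 = 0.8333; (150000−45000)/150000 = 0.7000; (150000−95000)/150000 = 0.3667; (150000−110000)/150000 = 0.2667; (150000−125000)/150000 = 0.1667; (150000−140000)/150000 = 0.0667.
Raised to α = 3.0: 0.57870; 0.34300; 0.04930; 0.01896; 0.00463; 0.00030.
Sum = 0.994889; FGT(3.0) = 0.994889 / 9 = 0.111.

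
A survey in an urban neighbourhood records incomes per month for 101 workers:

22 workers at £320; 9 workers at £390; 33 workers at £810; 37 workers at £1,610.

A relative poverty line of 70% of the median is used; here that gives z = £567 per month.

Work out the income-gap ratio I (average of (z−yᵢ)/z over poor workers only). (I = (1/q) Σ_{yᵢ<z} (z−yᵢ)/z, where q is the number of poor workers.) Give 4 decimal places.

0.3998

Poor units: 22×£320, 9×£390 (q = 31 of N = 101).
Relative gaps: 0.4356 (×22), 0.3122 (×9); sum = 12.393298.
The income-gap ratio divides by q (the poor only): 12.393298 / 31 = 0.3998.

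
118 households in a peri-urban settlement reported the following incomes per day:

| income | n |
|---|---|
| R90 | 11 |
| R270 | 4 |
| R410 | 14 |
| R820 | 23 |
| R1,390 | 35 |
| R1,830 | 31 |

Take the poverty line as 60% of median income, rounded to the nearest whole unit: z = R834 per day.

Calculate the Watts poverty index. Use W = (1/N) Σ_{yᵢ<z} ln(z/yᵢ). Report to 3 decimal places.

Below the line: 11×R90, 4×R270, 14×R410, 23×R820 (q = 52 of N = 118).
Log shortfalls: ln(834/90) = 2.2264 (×11); ln(834/270) = 1.1278 (×4); ln(834/410) = 0.7101 (×14); ln(834/820) = 0.0169 (×23).
W = 39.332343 / 118 = 0.333.

0.333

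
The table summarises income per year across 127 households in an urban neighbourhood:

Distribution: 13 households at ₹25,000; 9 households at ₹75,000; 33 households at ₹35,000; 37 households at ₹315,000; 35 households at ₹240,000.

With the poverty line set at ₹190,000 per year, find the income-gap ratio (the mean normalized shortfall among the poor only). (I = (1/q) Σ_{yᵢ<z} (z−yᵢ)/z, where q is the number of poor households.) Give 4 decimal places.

Incomes under z: 13×₹25,000, 33×₹35,000, 9×₹75,000 (q = 55 of N = 127).
Shortfall ratios (z−y)/z: 0.8684 (×13), 0.8158 (×33), 0.6053 (×9); sum = 43.657895.
I averages over the q = 55 poor units only: 43.657895 / 55 = 0.7938.

0.7938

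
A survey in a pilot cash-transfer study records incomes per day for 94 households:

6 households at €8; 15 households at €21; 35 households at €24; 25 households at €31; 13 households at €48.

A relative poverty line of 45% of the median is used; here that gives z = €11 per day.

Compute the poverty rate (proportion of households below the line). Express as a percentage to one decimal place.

6.4%

6 of the 94 households have income below €11.
H = 6/94 = 6.4%.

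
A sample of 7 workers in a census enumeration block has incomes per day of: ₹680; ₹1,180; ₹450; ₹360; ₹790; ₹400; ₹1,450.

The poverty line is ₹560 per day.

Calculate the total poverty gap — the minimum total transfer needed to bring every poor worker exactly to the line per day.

Below z: ₹360, ₹400, ₹450 (q = 3 of N = 7).
Individual gaps: 560−360 = 200; 560−400 = 160; 560−450 = 110.
Aggregate gap = ₹470.

₹470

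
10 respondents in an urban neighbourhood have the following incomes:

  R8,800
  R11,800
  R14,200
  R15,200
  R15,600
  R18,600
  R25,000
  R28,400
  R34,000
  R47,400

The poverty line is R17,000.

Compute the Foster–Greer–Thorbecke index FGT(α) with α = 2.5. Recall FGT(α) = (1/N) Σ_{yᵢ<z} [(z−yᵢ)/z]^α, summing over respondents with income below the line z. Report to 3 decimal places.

0.023

Below z: R8,800, R11,800, R14,200, R15,200, R15,600 (q = 5 of N = 10).
Relative gaps: (17000−8800)/17000 = 0.4824; (17000−11800)/17000 = 0.3059; (17000−14200)/17000 = 0.1647; (17000−15200)/17000 = 0.1059; (17000−15600)/17000 = 0.0824.
Raised to α = 2.5: 0.16159; 0.05175; 0.01101; 0.00365; 0.00195.
Sum = 0.229940; FGT(2.5) = 0.229940 / 10 = 0.023.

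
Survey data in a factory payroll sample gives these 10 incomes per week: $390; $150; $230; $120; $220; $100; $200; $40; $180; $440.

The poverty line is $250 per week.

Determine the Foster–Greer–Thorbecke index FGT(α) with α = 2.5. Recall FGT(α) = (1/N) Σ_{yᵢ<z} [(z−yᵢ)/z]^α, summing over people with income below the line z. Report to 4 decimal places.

0.1288

Poor units: $40, $100, $120, $150, $180, $200, $220, $230 (q = 8 of N = 10).
Gap ratios (z−y)/z: (250−40)/250 = 0.8400; (250−100)/250 = 0.6000; (250−120)/250 = 0.5200; (250−150)/250 = 0.4000; (250−180)/250 = 0.2800; (250−200)/250 = 0.2000; (250−220)/250 = 0.1200; (250−230)/250 = 0.0800.
Raised to α = 2.5: 0.64669; 0.27885; 0.19499; 0.10119; 0.04149; 0.01789; 0.00499; 0.00181.
Sum = 1.287901; FGT(2.5) = 1.287901 / 10 = 0.1288.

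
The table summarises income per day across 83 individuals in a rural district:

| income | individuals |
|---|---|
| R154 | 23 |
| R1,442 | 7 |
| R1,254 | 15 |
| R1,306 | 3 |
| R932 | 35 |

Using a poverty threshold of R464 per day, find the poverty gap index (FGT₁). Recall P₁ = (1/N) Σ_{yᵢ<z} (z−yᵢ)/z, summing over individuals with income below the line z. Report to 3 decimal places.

0.185

Incomes under z: 23×R154 (q = 23 of N = 83).
Normalized shortfalls: (464−154)/464 = 0.6681 (×23).
Σ = 15.366379. Dividing by the full population N = 83 gives P₁ = 0.185.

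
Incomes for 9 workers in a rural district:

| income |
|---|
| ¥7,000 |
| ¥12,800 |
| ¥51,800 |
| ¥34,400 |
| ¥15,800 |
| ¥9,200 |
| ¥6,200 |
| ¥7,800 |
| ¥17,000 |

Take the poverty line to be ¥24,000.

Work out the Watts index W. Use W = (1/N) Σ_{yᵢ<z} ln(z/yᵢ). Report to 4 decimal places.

Poor units: ¥6,200, ¥7,000, ¥7,800, ¥9,200, ¥12,800, ¥15,800, ¥17,000 (q = 7 of N = 9).
Log gaps: ln(24000/6200) = 1.3535; ln(24000/7000) = 1.2321; ln(24000/7800) = 1.1239; ln(24000/9200) = 0.9589; ln(24000/12800) = 0.6286; ln(24000/15800) = 0.4180; ln(24000/17000) = 0.3448.
W = 6.059922 / 9 = 0.6733.

0.6733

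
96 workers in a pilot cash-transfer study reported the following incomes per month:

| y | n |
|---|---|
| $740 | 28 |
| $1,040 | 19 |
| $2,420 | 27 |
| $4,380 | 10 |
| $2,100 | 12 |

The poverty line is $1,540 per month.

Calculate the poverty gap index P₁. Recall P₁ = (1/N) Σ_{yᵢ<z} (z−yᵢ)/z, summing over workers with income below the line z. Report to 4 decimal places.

Incomes under z: 28×$740, 19×$1,040 (q = 47 of N = 96).
Relative gaps: (1540−740)/1540 = 0.5195 (×28); (1540−1040)/1540 = 0.3247 (×19).
Sum of shortfalls = 20.714286; P₁ averages over all N: 20.714286 / 96 = 0.2158.

0.2158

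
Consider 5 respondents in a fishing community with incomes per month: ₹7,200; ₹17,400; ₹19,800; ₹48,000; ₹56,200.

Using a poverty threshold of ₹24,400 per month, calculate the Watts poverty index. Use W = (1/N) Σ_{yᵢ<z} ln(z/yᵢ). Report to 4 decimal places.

Incomes under z: ₹7,200, ₹17,400, ₹19,800 (q = 3 of N = 5).
ln(z/y) terms: ln(24400/7200) = 1.2205; ln(24400/17400) = 0.3381; ln(24400/19800) = 0.2089.
W = 1.767516 / 5 = 0.3535.

0.3535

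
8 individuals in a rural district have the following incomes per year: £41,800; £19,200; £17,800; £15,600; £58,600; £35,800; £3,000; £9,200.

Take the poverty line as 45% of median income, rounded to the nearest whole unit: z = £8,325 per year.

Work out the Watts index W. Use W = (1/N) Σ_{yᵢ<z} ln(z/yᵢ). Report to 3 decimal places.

Poor units: £3,000 (q = 1 of N = 8).
ln(z/y) terms: ln(8325/3000) = 1.0207.
W = 1.020651 / 8 = 0.128.

0.128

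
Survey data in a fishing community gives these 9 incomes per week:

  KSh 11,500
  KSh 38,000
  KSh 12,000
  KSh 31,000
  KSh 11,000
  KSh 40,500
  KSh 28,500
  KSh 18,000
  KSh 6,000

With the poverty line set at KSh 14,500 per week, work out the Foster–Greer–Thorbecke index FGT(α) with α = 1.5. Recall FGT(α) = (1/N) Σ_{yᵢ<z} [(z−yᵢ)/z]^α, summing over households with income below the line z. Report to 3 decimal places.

Below the line: KSh 6,000, KSh 11,000, KSh 11,500, KSh 12,000 (q = 4 of N = 9).
Relative gaps: (14500−6000)/14500 = 0.5862; (14500−11000)/14500 = 0.2414; (14500−11500)/14500 = 0.2069; (14500−12000)/14500 = 0.1724.
Raised to α = 1.5: 0.44882; 0.11859; 0.09411; 0.07159.
Sum = 0.733115; FGT(1.5) = 0.733115 / 9 = 0.081.

0.081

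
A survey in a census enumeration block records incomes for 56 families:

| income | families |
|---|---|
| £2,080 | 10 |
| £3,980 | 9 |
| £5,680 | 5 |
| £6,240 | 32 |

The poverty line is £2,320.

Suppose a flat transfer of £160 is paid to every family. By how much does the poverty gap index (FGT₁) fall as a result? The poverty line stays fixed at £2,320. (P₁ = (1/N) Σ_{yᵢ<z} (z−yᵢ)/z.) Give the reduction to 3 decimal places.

Before: below the line — 10×£2,080; poverty gap index (FGT₁) = 0.01847.
After the £160 transfer: below the line — 10×£2,240; poverty gap index (FGT₁) = 0.00616.
Reduction = 0.01847 − 0.00616 = 0.012.

0.012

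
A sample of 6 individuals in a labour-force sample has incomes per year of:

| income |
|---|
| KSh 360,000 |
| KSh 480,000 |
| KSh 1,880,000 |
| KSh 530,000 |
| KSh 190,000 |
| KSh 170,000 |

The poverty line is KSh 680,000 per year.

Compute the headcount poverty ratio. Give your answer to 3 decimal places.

5 of the 6 individuals have income below KSh 680,000.
H = 5/6 = 0.833.

0.833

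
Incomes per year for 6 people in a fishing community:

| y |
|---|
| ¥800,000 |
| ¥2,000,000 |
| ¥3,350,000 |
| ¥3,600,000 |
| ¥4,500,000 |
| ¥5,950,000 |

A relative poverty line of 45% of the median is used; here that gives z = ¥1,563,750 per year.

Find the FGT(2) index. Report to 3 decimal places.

0.040

Below z: ¥800,000 (q = 1 of N = 6).
Relative gaps: (1563750−800000)/1563750 = 0.4884.
Squared: 0.2385.
Sum = 0.238544; P₂ = 0.238544 / 6 = 0.040.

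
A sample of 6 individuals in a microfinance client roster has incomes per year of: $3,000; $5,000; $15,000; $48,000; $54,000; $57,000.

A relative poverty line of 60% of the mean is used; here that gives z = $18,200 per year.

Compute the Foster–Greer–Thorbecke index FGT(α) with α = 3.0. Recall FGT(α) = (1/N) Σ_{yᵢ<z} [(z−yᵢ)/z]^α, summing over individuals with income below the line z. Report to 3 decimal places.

Below z: $3,000, $5,000, $15,000 (q = 3 of N = 6).
Relative gaps: (18200−3000)/18200 = 0.8352; (18200−5000)/18200 = 0.7253; (18200−15000)/18200 = 0.1758.
Raised to α = 3.0: 0.58253; 0.38151; 0.00544.
Sum = 0.969475; FGT(3.0) = 0.969475 / 6 = 0.162.

0.162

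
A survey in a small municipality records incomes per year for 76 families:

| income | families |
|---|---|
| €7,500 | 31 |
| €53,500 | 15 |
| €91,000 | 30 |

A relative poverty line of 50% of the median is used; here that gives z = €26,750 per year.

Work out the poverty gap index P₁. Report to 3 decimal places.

Poor units: 31×€7,500 (q = 31 of N = 76).
Relative gaps: (26750−7500)/26750 = 0.7196 (×31).
Σ = 22.308411. Dividing by the full population N = 76 gives P₁ = 0.294.

0.294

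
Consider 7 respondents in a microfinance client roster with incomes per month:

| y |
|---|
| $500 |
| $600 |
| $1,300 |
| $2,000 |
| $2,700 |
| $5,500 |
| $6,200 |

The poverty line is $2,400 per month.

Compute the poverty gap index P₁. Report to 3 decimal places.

Incomes under z: $500, $600, $1,300, $2,000 (q = 4 of N = 7).
Relative gaps: (2400−500)/2400 = 0.7917; (2400−600)/2400 = 0.7500; (2400−1300)/2400 = 0.4583; (2400−2000)/2400 = 0.1667.
Σ = 2.166667. Dividing by the full population N = 7 gives P₁ = 0.310.

0.310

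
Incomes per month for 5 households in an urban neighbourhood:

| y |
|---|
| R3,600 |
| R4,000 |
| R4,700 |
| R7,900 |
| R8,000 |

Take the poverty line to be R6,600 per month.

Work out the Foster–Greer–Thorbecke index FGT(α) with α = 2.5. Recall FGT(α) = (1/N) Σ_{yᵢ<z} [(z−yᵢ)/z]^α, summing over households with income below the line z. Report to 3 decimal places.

0.056

Below the line: R3,600, R4,000, R4,700 (q = 3 of N = 5).
Shortfall ratios: (6600−3600)/6600 = 0.4545; (6600−4000)/6600 = 0.3939; (6600−4700)/6600 = 0.2879.
Raised to α = 2.5: 0.13930; 0.09740; 0.04447.
Sum = 0.281166; FGT(2.5) = 0.281166 / 5 = 0.056.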